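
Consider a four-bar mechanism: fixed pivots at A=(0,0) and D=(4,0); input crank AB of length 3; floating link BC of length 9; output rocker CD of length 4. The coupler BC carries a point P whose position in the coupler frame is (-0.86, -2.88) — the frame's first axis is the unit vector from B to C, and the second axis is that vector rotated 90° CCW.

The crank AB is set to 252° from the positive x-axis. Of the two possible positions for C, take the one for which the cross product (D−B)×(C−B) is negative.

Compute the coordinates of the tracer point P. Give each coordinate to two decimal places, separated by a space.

A=(0,0), D=(4.00,0)
B = A + 3.00·(cos252°, sin252°) = (-0.9271, -2.8532)
|BD| = 5.6935
circle(B,9.00) ∩ circle(D,4.00): a=8.5550, h=2.7950
  candidates: C₊=(5.0756,3.8527) cross=15.914; C₋=(7.8769,-0.9848) cross=-15.914
  mode - wants cross < 0 → take C=(7.8769,-0.9848) (cross=-15.914)
ex = (C−B)/|BC| = (0.9782,0.2076); ey = (-0.2076,0.9782)
P = B + -0.86·ex + -2.88·ey = (-1.1704,-5.8490)

-1.17 -5.85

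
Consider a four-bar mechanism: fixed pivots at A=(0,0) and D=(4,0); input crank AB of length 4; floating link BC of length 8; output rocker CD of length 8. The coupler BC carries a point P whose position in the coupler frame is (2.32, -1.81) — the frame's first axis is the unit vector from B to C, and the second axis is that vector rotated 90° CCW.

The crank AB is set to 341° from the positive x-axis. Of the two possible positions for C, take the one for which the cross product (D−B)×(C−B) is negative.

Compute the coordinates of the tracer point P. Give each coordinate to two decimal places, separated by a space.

5.94 -3.30

A=(0,0), D=(4.00,0)
B = A + 4.00·(cos341°, sin341°) = (3.7821, -1.3023)
|BD| = 1.3204
circle(B,8.00) ∩ circle(D,8.00): a=0.6602, h=7.9727
  candidates: C₊=(-3.9723,0.6647) cross=10.527; C₋=(11.7544,-1.9670) cross=-10.527
  mode - wants cross < 0 → take C=(11.7544,-1.9670) (cross=-10.527)
ex = (C−B)/|BC| = (0.9965,-0.0831); ey = (0.0831,0.9965)
P = B + 2.32·ex + -1.81·ey = (5.9437,-3.2988)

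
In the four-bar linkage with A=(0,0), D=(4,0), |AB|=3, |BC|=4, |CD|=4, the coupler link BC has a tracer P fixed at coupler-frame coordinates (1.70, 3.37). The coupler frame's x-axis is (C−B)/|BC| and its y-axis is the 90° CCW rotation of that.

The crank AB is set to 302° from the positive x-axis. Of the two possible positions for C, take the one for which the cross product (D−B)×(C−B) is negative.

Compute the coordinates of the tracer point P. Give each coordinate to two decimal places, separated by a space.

A=(0,0), D=(4.00,0)
B = A + 3.00·(cos302°, sin302°) = (1.5898, -2.5441)
|BD| = 3.5046
circle(B,4.00) ∩ circle(D,4.00): a=1.7523, h=3.5958
  candidates: C₊=(0.1845,1.2009) cross=12.602; C₋=(5.4052,-3.7450) cross=-12.602
  mode - wants cross < 0 → take C=(5.4052,-3.7450) (cross=-12.602)
ex = (C−B)/|BC| = (0.9539,-0.3002); ey = (0.3002,0.9539)
P = B + 1.70·ex + 3.37·ey = (4.2231,0.1600)

4.22 0.16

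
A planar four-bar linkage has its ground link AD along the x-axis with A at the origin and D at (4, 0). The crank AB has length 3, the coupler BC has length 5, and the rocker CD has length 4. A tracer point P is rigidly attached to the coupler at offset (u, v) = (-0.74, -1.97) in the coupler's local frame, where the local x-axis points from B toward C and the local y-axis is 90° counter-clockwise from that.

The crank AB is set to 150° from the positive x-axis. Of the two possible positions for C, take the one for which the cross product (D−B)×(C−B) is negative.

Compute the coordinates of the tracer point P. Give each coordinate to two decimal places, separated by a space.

A=(0,0), D=(4.00,0)
B = A + 3.00·(cos150°, sin150°) = (-2.5981, 1.5000)
|BD| = 6.7664
circle(B,5.00) ∩ circle(D,4.00): a=4.0483, h=2.9345
  candidates: C₊=(2.0000,3.4641) cross=19.856; C₋=(0.6989,-2.2590) cross=-19.856
  mode - wants cross < 0 → take C=(0.6989,-2.2590) (cross=-19.856)
ex = (C−B)/|BC| = (0.6594,-0.7518); ey = (0.7518,0.6594)
P = B + -0.74·ex + -1.97·ey = (-4.5671,0.7573)

-4.57 0.76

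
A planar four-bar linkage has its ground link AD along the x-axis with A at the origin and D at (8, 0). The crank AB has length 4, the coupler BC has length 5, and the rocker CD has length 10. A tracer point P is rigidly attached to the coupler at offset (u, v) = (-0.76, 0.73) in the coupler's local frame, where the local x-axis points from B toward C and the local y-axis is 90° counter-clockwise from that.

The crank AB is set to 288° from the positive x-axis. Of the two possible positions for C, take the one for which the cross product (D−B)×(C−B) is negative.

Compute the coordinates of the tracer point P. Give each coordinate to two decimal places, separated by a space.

A=(0,0), D=(8.00,0)
B = A + 4.00·(cos288°, sin288°) = (1.2361, -3.8042)
|BD| = 7.7603
circle(B,5.00) ∩ circle(D,10.00): a=-0.9521, h=4.9085
  candidates: C₊=(-2.0000,0.0073) cross=38.092; C₋=(2.8124,-8.5492) cross=-38.092
  mode - wants cross < 0 → take C=(2.8124,-8.5492) (cross=-38.092)
ex = (C−B)/|BC| = (0.3153,-0.9490); ey = (0.9490,0.3153)
P = B + -0.76·ex + 0.73·ey = (1.6892,-2.8528)

1.69 -2.85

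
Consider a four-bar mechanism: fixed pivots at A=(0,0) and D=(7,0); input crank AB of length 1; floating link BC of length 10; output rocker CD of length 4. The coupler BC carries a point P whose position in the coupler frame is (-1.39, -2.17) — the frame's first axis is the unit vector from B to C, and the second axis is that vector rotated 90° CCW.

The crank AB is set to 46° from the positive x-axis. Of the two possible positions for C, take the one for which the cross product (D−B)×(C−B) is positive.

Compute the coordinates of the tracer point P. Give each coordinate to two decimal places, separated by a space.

A=(0,0), D=(7.00,0)
B = A + 1.00·(cos46°, sin46°) = (0.6947, 0.7193)
|BD| = 6.3462
circle(B,10.00) ∩ circle(D,4.00): a=9.7912, h=2.0328
  candidates: C₊=(10.6532,1.6292) cross=12.900; C₋=(10.1924,-2.4102) cross=-12.900
  mode + wants cross > 0 → take C=(10.6532,1.6292) (cross=12.900)
ex = (C−B)/|BC| = (0.9959,0.0910); ey = (-0.0910,0.9959)
P = B + -1.39·ex + -2.17·ey = (-0.4921,-1.5681)

-0.49 -1.57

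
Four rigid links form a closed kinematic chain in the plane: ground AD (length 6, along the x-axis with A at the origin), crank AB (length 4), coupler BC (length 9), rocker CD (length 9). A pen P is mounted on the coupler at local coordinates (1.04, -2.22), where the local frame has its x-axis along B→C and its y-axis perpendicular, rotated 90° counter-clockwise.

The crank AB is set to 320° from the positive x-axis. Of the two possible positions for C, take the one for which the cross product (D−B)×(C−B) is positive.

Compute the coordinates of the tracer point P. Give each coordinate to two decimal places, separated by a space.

A=(0,0), D=(6.00,0)
B = A + 4.00·(cos320°, sin320°) = (3.0642, -2.5712)
|BD| = 3.9025
circle(B,9.00) ∩ circle(D,9.00): a=1.9513, h=8.7859
  candidates: C₊=(-1.2564,5.3239) cross=34.287; C₋=(10.3206,-7.8951) cross=-34.287
  mode + wants cross > 0 → take C=(-1.2564,5.3239) (cross=34.287)
ex = (C−B)/|BC| = (-0.4801,0.8772); ey = (-0.8772,-0.4801)
P = B + 1.04·ex + -2.22·ey = (4.5124,-0.5931)

4.51 -0.59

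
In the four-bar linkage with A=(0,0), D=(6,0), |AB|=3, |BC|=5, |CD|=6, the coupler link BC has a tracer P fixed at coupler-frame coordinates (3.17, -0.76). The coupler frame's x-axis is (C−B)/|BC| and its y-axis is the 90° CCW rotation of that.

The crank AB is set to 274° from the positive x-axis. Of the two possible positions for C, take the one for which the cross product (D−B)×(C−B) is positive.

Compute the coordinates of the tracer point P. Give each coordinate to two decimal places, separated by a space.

A=(0,0), D=(6.00,0)
B = A + 3.00·(cos274°, sin274°) = (0.2093, -2.9927)
|BD| = 6.5183
circle(B,5.00) ∩ circle(D,6.00): a=2.4154, h=4.3779
  candidates: C₊=(0.3451,2.0055) cross=28.537; C₋=(4.3650,-5.7729) cross=-28.537
  mode + wants cross > 0 → take C=(0.3451,2.0055) (cross=28.537)
ex = (C−B)/|BC| = (0.0272,0.9996); ey = (-0.9996,0.0272)
P = B + 3.17·ex + -0.76·ey = (1.0551,0.1555)

1.06 0.16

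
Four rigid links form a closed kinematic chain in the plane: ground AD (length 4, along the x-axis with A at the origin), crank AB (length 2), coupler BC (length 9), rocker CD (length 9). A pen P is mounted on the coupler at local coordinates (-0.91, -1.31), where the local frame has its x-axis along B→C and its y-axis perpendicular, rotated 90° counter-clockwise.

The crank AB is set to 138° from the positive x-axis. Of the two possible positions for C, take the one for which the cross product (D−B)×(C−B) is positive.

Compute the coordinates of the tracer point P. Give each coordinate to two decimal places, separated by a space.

-0.86 -0.13

A=(0,0), D=(4.00,0)
B = A + 2.00·(cos138°, sin138°) = (-1.4863, 1.3383)
|BD| = 5.6472
circle(B,9.00) ∩ circle(D,9.00): a=2.8236, h=8.5456
  candidates: C₊=(3.2820,8.9713) cross=48.258; C₋=(-0.7683,-7.6331) cross=-48.258
  mode + wants cross > 0 → take C=(3.2820,8.9713) (cross=48.258)
ex = (C−B)/|BC| = (0.5298,0.8481); ey = (-0.8481,0.5298)
P = B + -0.91·ex + -1.31·ey = (-0.8574,-0.1276)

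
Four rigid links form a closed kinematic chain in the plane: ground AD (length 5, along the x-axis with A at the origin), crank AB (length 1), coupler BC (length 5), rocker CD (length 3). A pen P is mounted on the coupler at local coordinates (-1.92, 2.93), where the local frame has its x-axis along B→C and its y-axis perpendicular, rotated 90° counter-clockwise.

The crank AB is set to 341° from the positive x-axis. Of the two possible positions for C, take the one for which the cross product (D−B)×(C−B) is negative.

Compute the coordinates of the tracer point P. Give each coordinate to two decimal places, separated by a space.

A=(0,0), D=(5.00,0)
B = A + 1.00·(cos341°, sin341°) = (0.9455, -0.3256)
|BD| = 4.0675
circle(B,5.00) ∩ circle(D,3.00): a=4.0006, h=2.9993
  candidates: C₊=(4.6932,2.9843) cross=12.200; C₋=(5.1733,-2.9950) cross=-12.200
  mode - wants cross < 0 → take C=(5.1733,-2.9950) (cross=-12.200)
ex = (C−B)/|BC| = (0.8456,-0.5339); ey = (0.5339,0.8456)
P = B + -1.92·ex + 2.93·ey = (0.8863,3.1770)

0.89 3.18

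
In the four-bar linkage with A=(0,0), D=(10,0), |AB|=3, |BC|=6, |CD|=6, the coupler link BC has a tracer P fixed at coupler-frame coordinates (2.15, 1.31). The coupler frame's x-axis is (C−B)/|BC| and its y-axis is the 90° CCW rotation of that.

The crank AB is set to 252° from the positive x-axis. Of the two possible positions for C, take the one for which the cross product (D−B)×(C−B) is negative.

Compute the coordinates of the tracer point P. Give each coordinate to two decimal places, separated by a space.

A=(0,0), D=(10.00,0)
B = A + 3.00·(cos252°, sin252°) = (-0.9271, -2.8532)
|BD| = 11.2934
circle(B,6.00) ∩ circle(D,6.00): a=5.6467, h=2.0285
  candidates: C₊=(4.0240,0.5361) cross=22.908; C₋=(5.0490,-3.3893) cross=-22.908
  mode - wants cross < 0 → take C=(5.0490,-3.3893) (cross=-22.908)
ex = (C−B)/|BC| = (0.9960,-0.0893); ey = (0.0893,0.9960)
P = B + 2.15·ex + 1.31·ey = (1.3314,-1.7405)

1.33 -1.74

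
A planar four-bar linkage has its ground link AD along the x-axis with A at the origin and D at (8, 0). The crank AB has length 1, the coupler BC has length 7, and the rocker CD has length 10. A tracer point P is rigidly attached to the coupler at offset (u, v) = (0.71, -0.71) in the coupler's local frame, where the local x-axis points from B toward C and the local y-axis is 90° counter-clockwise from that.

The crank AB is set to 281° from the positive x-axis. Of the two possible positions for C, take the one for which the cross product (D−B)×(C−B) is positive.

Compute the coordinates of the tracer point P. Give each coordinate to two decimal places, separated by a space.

A=(0,0), D=(8.00,0)
B = A + 1.00·(cos281°, sin281°) = (0.1908, -0.9816)
|BD| = 7.8706
circle(B,7.00) ∩ circle(D,10.00): a=0.6954, h=6.9654
  candidates: C₊=(0.0121,6.0161) cross=54.822; C₋=(1.7495,-7.8059) cross=-54.822
  mode + wants cross > 0 → take C=(0.0121,6.0161) (cross=54.822)
ex = (C−B)/|BC| = (-0.0255,0.9997); ey = (-0.9997,-0.0255)
P = B + 0.71·ex + -0.71·ey = (0.8825,-0.2537)

0.88 -0.25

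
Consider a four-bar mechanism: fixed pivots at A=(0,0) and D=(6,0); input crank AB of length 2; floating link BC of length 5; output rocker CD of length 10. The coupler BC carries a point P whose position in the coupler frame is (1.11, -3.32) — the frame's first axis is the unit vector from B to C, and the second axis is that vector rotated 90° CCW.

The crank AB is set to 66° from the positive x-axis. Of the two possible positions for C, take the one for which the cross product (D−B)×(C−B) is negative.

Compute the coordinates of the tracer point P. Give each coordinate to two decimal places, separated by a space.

A=(0,0), D=(6.00,0)
B = A + 2.00·(cos66°, sin66°) = (0.8135, 1.8271)
|BD| = 5.4989
circle(B,5.00) ∩ circle(D,10.00): a=-4.0700, h=2.9043
  candidates: C₊=(-2.0603,5.9187) cross=15.970; C₋=(-3.9903,0.4401) cross=-15.970
  mode - wants cross < 0 → take C=(-3.9903,0.4401) (cross=-15.970)
ex = (C−B)/|BC| = (-0.9608,-0.2774); ey = (0.2774,-0.9608)
P = B + 1.11·ex + -3.32·ey = (-1.1739,4.7089)

-1.17 4.71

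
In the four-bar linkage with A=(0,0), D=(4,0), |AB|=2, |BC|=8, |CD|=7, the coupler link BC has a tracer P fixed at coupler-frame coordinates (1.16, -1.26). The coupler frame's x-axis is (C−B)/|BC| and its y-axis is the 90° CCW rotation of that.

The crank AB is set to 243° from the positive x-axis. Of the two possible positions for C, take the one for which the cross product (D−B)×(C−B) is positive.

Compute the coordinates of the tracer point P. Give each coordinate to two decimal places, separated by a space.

A=(0,0), D=(4.00,0)
B = A + 2.00·(cos243°, sin243°) = (-0.9080, -1.7820)
|BD| = 5.2215
circle(B,8.00) ∩ circle(D,7.00): a=4.0471, h=6.9008
  candidates: C₊=(0.5410,6.0857) cross=36.032; C₋=(5.2513,-6.8873) cross=-36.032
  mode + wants cross > 0 → take C=(0.5410,6.0857) (cross=36.032)
ex = (C−B)/|BC| = (0.1811,0.9835); ey = (-0.9835,0.1811)
P = B + 1.16·ex + -1.26·ey = (0.5413,-0.8694)

0.54 -0.87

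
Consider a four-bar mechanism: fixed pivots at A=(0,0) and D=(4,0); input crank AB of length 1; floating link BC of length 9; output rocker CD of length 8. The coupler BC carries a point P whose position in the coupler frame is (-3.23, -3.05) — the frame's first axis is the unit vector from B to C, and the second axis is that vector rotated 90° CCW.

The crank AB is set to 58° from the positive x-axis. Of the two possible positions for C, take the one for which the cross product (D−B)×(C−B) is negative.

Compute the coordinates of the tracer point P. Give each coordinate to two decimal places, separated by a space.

-3.20 3.25

A=(0,0), D=(4.00,0)
B = A + 1.00·(cos58°, sin58°) = (0.5299, 0.8480)
|BD| = 3.5722
circle(B,9.00) ∩ circle(D,8.00): a=4.1656, h=7.9780
  candidates: C₊=(6.4704,7.6090) cross=28.499; C₋=(2.6824,-7.8908) cross=-28.499
  mode - wants cross < 0 → take C=(2.6824,-7.8908) (cross=-28.499)
ex = (C−B)/|BC| = (0.2392,-0.9710); ey = (0.9710,0.2392)
P = B + -3.23·ex + -3.05·ey = (-3.2041,3.2548)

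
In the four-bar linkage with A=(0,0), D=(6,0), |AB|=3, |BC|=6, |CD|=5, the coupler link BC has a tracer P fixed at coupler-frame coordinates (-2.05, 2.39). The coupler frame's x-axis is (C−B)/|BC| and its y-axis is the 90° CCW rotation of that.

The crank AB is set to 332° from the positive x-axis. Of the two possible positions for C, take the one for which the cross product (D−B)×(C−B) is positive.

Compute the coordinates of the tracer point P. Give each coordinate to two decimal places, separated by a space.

-0.09 -2.97

A=(0,0), D=(6.00,0)
B = A + 3.00·(cos332°, sin332°) = (2.6488, -1.4084)
|BD| = 3.6351
circle(B,6.00) ∩ circle(D,5.00): a=3.3306, h=4.9907
  candidates: C₊=(3.7856,4.4829) cross=18.142; C₋=(7.6529,-4.7189) cross=-18.142
  mode + wants cross > 0 → take C=(3.7856,4.4829) (cross=18.142)
ex = (C−B)/|BC| = (0.1895,0.9819); ey = (-0.9819,0.1895)
P = B + -2.05·ex + 2.39·ey = (-0.0863,-2.9685)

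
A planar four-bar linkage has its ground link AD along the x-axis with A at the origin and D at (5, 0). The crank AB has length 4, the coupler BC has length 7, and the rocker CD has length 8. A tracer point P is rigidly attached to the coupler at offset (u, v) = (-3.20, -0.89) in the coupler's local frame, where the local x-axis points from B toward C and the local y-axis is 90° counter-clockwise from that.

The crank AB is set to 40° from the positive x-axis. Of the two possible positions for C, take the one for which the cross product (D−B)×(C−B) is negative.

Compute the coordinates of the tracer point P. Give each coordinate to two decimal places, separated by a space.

5.35 4.98

A=(0,0), D=(5.00,0)
B = A + 4.00·(cos40°, sin40°) = (3.0642, 2.5712)
|BD| = 3.2184
circle(B,7.00) ∩ circle(D,8.00): a=-0.7211, h=6.9628
  candidates: C₊=(8.1929,7.3352) cross=22.409; C₋=(-2.9320,-1.0407) cross=-22.409
  mode - wants cross < 0 → take C=(-2.9320,-1.0407) (cross=-22.409)
ex = (C−B)/|BC| = (-0.8566,-0.5160); ey = (0.5160,-0.8566)
P = B + -3.20·ex + -0.89·ey = (5.3461,4.9847)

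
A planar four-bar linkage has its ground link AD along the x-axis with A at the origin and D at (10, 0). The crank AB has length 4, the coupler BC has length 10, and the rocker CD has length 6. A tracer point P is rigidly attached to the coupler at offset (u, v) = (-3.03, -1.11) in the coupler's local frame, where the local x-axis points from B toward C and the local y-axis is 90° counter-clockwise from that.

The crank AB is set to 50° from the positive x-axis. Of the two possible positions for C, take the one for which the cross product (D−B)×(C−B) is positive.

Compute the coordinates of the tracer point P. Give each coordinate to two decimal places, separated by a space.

A=(0,0), D=(10.00,0)
B = A + 4.00·(cos50°, sin50°) = (2.5712, 3.0642)
|BD| = 8.0360
circle(B,10.00) ∩ circle(D,6.00): a=8.0001, h=5.9999
  candidates: C₊=(12.2546,5.5603) cross=48.215; C₋=(7.6790,-5.5329) cross=-48.215
  mode + wants cross > 0 → take C=(12.2546,5.5603) (cross=48.215)
ex = (C−B)/|BC| = (0.9683,0.2496); ey = (-0.2496,0.9683)
P = B + -3.03·ex + -1.11·ey = (-0.0859,1.2330)

-0.09 1.23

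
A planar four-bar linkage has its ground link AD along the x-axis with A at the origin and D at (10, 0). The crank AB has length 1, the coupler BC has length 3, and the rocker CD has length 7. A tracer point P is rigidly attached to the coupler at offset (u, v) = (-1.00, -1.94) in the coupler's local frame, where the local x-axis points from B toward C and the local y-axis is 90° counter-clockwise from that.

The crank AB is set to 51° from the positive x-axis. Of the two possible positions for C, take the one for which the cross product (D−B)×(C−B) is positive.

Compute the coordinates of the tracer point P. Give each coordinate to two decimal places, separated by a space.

0.59 -1.41

A=(0,0), D=(10.00,0)
B = A + 1.00·(cos51°, sin51°) = (0.6293, 0.7771)
|BD| = 9.4029
circle(B,3.00) ∩ circle(D,7.00): a=2.5744, h=1.5403
  candidates: C₊=(3.3222,2.0994) cross=14.483; C₋=(3.0676,-0.9706) cross=-14.483
  mode + wants cross > 0 → take C=(3.3222,2.0994) (cross=14.483)
ex = (C−B)/|BC| = (0.8976,0.4407); ey = (-0.4407,0.8976)
P = B + -1.00·ex + -1.94·ey = (0.5867,-1.4050)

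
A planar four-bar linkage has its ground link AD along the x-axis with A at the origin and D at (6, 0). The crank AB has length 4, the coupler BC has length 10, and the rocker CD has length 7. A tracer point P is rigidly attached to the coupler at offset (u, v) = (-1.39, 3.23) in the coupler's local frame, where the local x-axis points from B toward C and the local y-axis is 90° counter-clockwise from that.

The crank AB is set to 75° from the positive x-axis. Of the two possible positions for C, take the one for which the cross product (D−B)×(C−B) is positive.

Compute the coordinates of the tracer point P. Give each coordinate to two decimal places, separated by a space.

A=(0,0), D=(6.00,0)
B = A + 4.00·(cos75°, sin75°) = (1.0353, 3.8637)
|BD| = 6.2910
circle(B,10.00) ∩ circle(D,7.00): a=7.1989, h=6.9409
  candidates: C₊=(10.9793,4.9200) cross=43.665; C₋=(2.4537,-6.0352) cross=-43.665
  mode + wants cross > 0 → take C=(10.9793,4.9200) (cross=43.665)
ex = (C−B)/|BC| = (0.9944,0.1056); ey = (-0.1056,0.9944)
P = B + -1.39·ex + 3.23·ey = (-0.6881,6.9288)

-0.69 6.93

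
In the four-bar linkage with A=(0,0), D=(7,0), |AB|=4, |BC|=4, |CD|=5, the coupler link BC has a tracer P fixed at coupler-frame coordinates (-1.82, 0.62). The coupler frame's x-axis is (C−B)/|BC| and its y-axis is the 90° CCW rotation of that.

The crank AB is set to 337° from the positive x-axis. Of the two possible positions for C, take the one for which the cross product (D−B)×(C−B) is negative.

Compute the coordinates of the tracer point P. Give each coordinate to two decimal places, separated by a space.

A=(0,0), D=(7.00,0)
B = A + 4.00·(cos337°, sin337°) = (3.6820, -1.5629)
|BD| = 3.6677
circle(B,4.00) ∩ circle(D,5.00): a=0.6069, h=3.9537
  candidates: C₊=(2.5462,2.2724) cross=14.501; C₋=(5.9159,-4.8810) cross=-14.501
  mode - wants cross < 0 → take C=(5.9159,-4.8810) (cross=-14.501)
ex = (C−B)/|BC| = (0.5585,-0.8295); ey = (0.8295,0.5585)
P = B + -1.82·ex + 0.62·ey = (3.1799,0.2931)

3.18 0.29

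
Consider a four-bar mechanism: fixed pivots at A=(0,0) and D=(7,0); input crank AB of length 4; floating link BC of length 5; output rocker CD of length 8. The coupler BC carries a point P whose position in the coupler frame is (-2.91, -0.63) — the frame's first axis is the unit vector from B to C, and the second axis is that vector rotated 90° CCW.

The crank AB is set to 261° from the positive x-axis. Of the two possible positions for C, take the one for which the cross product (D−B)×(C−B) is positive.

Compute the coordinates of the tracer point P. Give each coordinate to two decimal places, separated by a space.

0.18 -6.82

A=(0,0), D=(7.00,0)
B = A + 4.00·(cos261°, sin261°) = (-0.6257, -3.9508)
|BD| = 8.5884
circle(B,5.00) ∩ circle(D,8.00): a=2.0237, h=4.5722
  candidates: C₊=(-0.9321,1.0399) cross=39.268; C₋=(3.2744,-7.0795) cross=-39.268
  mode + wants cross > 0 → take C=(-0.9321,1.0399) (cross=39.268)
ex = (C−B)/|BC| = (-0.0613,0.9981); ey = (-0.9981,-0.0613)
P = B + -2.91·ex + -0.63·ey = (0.1814,-6.8167)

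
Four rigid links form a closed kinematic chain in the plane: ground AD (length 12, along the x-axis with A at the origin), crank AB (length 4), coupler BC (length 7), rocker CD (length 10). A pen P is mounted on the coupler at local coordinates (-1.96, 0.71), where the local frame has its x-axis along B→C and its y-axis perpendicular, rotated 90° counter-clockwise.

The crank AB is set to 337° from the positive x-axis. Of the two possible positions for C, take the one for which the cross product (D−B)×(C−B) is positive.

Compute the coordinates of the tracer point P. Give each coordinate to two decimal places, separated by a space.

2.99 -3.53

A=(0,0), D=(12.00,0)
B = A + 4.00·(cos337°, sin337°) = (3.6820, -1.5629)
|BD| = 8.4635
circle(B,7.00) ∩ circle(D,10.00): a=1.2188, h=6.8931
  candidates: C₊=(3.6070,5.4367) cross=58.340; C₋=(6.1528,-8.1124) cross=-58.340
  mode + wants cross > 0 → take C=(3.6070,5.4367) (cross=58.340)
ex = (C−B)/|BC| = (-0.0107,0.9999); ey = (-0.9999,-0.0107)
P = B + -1.96·ex + 0.71·ey = (2.9931,-3.5304)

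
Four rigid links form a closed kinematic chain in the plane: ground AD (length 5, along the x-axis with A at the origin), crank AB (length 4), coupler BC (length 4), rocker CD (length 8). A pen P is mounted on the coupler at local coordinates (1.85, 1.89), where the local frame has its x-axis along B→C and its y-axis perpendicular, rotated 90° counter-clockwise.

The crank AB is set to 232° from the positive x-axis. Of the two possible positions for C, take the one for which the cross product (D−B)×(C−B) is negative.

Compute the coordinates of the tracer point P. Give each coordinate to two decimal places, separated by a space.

A=(0,0), D=(5.00,0)
B = A + 4.00·(cos232°, sin232°) = (-2.4626, -3.1520)
|BD| = 8.1010
circle(B,4.00) ∩ circle(D,8.00): a=1.0879, h=3.8492
  candidates: C₊=(-2.9582,0.8171) cross=31.183; C₋=(0.0372,-6.2746) cross=-31.183
  mode - wants cross < 0 → take C=(0.0372,-6.2746) (cross=-31.183)
ex = (C−B)/|BC| = (0.6250,-0.7806); ey = (0.7806,0.6250)
P = B + 1.85·ex + 1.89·ey = (0.1690,-3.4150)

0.17 -3.42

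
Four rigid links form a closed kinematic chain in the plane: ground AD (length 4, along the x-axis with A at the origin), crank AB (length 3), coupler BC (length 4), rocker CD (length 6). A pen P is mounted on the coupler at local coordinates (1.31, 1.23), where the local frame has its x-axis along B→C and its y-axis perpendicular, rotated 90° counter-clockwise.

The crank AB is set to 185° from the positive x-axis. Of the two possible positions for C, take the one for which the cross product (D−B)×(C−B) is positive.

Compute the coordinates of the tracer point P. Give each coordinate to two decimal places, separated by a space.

A=(0,0), D=(4.00,0)
B = A + 3.00·(cos185°, sin185°) = (-2.9886, -0.2615)
|BD| = 6.9935
circle(B,4.00) ∩ circle(D,6.00): a=2.0668, h=3.4246
  candidates: C₊=(-1.0512,3.2381) cross=23.950; C₋=(-0.7952,-3.6064) cross=-23.950
  mode + wants cross > 0 → take C=(-1.0512,3.2381) (cross=23.950)
ex = (C−B)/|BC| = (0.4843,0.8749); ey = (-0.8749,0.4843)
P = B + 1.31·ex + 1.23·ey = (-3.4302,1.4804)

-3.43 1.48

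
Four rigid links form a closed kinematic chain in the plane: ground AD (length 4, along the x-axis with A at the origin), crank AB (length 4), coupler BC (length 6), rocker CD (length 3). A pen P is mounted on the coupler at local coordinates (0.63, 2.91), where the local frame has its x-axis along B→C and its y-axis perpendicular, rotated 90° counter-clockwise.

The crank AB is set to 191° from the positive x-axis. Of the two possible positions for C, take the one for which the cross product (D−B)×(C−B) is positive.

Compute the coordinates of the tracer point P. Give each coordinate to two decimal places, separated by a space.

A=(0,0), D=(4.00,0)
B = A + 4.00·(cos191°, sin191°) = (-3.9265, -0.7632)
|BD| = 7.9632
circle(B,6.00) ∩ circle(D,3.00): a=5.6769, h=1.9424
  candidates: C₊=(1.5381,1.7143) cross=15.468; C₋=(1.9104,-2.1526) cross=-15.468
  mode + wants cross > 0 → take C=(1.5381,1.7143) (cross=15.468)
ex = (C−B)/|BC| = (0.9108,0.4129); ey = (-0.4129,0.9108)
P = B + 0.63·ex + 2.91·ey = (-4.5543,2.1472)

-4.55 2.15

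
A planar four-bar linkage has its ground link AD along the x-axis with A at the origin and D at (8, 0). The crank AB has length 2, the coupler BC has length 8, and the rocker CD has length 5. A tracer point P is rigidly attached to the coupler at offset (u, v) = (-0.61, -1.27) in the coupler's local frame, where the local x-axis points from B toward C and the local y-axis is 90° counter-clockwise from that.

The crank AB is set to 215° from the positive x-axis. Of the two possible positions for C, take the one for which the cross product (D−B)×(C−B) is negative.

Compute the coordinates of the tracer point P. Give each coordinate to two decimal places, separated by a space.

-2.71 -2.06

A=(0,0), D=(8.00,0)
B = A + 2.00·(cos215°, sin215°) = (-1.6383, -1.1472)
|BD| = 9.7063
circle(B,8.00) ∩ circle(D,5.00): a=6.8622, h=4.1123
  candidates: C₊=(4.6898,3.7473) cross=39.915; C₋=(5.6618,-4.4196) cross=-39.915
  mode - wants cross < 0 → take C=(5.6618,-4.4196) (cross=-39.915)
ex = (C−B)/|BC| = (0.9125,-0.4091); ey = (0.4091,0.9125)
P = B + -0.61·ex + -1.27·ey = (-2.7144,-2.0565)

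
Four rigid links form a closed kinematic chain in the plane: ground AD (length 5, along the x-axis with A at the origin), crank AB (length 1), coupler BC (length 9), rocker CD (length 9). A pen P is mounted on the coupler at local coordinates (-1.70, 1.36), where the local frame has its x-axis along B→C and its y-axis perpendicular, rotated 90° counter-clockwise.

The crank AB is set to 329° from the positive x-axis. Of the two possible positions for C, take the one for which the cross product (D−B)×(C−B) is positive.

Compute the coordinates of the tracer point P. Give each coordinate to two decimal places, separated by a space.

-0.68 -2.05

A=(0,0), D=(5.00,0)
B = A + 1.00·(cos329°, sin329°) = (0.8572, -0.5150)
|BD| = 4.1747
circle(B,9.00) ∩ circle(D,9.00): a=2.0874, h=8.7546
  candidates: C₊=(1.8485,8.4302) cross=36.548; C₋=(4.0086,-8.9452) cross=-36.548
  mode + wants cross > 0 → take C=(1.8485,8.4302) (cross=36.548)
ex = (C−B)/|BC| = (0.1102,0.9939); ey = (-0.9939,0.1102)
P = B + -1.70·ex + 1.36·ey = (-0.6818,-2.0549)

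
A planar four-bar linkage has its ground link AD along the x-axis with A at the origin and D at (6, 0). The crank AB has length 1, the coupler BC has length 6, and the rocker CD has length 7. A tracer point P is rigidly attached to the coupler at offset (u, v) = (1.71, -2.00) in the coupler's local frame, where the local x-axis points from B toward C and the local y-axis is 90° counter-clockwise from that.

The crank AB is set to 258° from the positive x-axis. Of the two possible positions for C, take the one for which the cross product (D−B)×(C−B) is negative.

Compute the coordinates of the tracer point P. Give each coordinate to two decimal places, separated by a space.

-1.11 -3.45

A=(0,0), D=(6.00,0)
B = A + 1.00·(cos258°, sin258°) = (-0.2079, -0.9781)
|BD| = 6.2845
circle(B,6.00) ∩ circle(D,7.00): a=2.1080, h=5.6175
  candidates: C₊=(1.0000,4.8990) cross=35.303; C₋=(2.7487,-6.1991) cross=-35.303
  mode - wants cross < 0 → take C=(2.7487,-6.1991) (cross=-35.303)
ex = (C−B)/|BC| = (0.4928,-0.8702); ey = (0.8702,0.4928)
P = B + 1.71·ex + -2.00·ey = (-1.1056,-3.4517)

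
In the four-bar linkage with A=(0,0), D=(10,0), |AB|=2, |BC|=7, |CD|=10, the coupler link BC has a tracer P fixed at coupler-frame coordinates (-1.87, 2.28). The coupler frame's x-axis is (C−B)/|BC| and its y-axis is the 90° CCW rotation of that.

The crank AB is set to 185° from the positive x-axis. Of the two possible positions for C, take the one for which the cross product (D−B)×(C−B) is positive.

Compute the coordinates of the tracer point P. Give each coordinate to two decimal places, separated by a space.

-4.92 -0.51

A=(0,0), D=(10.00,0)
B = A + 2.00·(cos185°, sin185°) = (-1.9924, -0.1743)
|BD| = 11.9937
circle(B,7.00) ∩ circle(D,10.00): a=3.8707, h=5.8325
  candidates: C₊=(1.7931,5.7138) cross=69.953; C₋=(1.9627,-5.9499) cross=-69.953
  mode + wants cross > 0 → take C=(1.7931,5.7138) (cross=69.953)
ex = (C−B)/|BC| = (0.5408,0.8412); ey = (-0.8412,0.5408)
P = B + -1.87·ex + 2.28·ey = (-4.9215,-0.5143)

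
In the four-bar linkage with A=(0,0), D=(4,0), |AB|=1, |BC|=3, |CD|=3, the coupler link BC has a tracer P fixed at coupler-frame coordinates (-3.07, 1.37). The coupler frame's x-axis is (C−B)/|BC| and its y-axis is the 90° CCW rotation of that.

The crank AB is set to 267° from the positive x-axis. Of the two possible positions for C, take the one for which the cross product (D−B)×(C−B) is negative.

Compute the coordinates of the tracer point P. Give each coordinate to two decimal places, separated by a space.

A=(0,0), D=(4.00,0)
B = A + 1.00·(cos267°, sin267°) = (-0.0523, -0.9986)
|BD| = 4.1736
circle(B,3.00) ∩ circle(D,3.00): a=2.0868, h=2.1553
  candidates: C₊=(1.4581,1.5934) cross=8.995; C₋=(2.4895,-2.5920) cross=-8.995
  mode - wants cross < 0 → take C=(2.4895,-2.5920) (cross=-8.995)
ex = (C−B)/|BC| = (0.8473,-0.5311); ey = (0.5311,0.8473)
P = B + -3.07·ex + 1.37·ey = (-1.9259,1.7927)

-1.93 1.79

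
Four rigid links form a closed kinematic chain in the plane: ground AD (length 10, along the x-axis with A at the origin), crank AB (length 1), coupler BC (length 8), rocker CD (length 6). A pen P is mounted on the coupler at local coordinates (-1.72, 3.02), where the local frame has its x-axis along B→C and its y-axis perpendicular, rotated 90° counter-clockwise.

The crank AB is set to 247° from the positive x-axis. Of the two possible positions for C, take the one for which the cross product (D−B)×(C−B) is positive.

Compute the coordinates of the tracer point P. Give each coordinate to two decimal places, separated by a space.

A=(0,0), D=(10.00,0)
B = A + 1.00·(cos247°, sin247°) = (-0.3907, -0.9205)
|BD| = 10.4314
circle(B,8.00) ∩ circle(D,6.00): a=6.5578, h=4.5820
  candidates: C₊=(5.7372,4.2223) cross=47.797; C₋=(6.5458,-4.9060) cross=-47.797
  mode + wants cross > 0 → take C=(5.7372,4.2223) (cross=47.797)
ex = (C−B)/|BC| = (0.7660,0.6429); ey = (-0.6429,0.7660)
P = B + -1.72·ex + 3.02·ey = (-3.6497,0.2871)

-3.65 0.29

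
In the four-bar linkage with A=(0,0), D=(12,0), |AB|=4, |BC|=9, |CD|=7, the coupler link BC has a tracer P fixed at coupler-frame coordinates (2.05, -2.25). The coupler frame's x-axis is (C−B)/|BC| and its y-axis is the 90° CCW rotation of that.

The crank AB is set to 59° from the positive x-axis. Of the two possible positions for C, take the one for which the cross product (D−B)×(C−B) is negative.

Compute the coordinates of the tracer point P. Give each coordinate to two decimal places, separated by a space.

A=(0,0), D=(12.00,0)
B = A + 4.00·(cos59°, sin59°) = (2.0602, 3.4287)
|BD| = 10.5146
circle(B,9.00) ∩ circle(D,7.00): a=6.7790, h=5.9199
  candidates: C₊=(10.3990,6.8145) cross=62.245; C₋=(6.5382,-4.3782) cross=-62.245
  mode - wants cross < 0 → take C=(6.5382,-4.3782) (cross=-62.245)
ex = (C−B)/|BC| = (0.4976,-0.8674); ey = (0.8674,0.4976)
P = B + 2.05·ex + -2.25·ey = (1.1284,0.5309)

1.13 0.53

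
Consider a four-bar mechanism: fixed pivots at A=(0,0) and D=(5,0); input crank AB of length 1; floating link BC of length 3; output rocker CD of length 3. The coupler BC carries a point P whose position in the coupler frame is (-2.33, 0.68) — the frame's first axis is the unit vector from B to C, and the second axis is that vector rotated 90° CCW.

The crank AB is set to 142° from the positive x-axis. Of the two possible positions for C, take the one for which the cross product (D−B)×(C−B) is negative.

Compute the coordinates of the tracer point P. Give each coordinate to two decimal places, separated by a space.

-2.74 2.06

A=(0,0), D=(5.00,0)
B = A + 1.00·(cos142°, sin142°) = (-0.7880, 0.6157)
|BD| = 5.8207
circle(B,3.00) ∩ circle(D,3.00): a=2.9103, h=0.7280
  candidates: C₊=(2.1830,1.0317) cross=4.237; C₋=(2.0290,-0.4161) cross=-4.237
  mode - wants cross < 0 → take C=(2.0290,-0.4161) (cross=-4.237)
ex = (C−B)/|BC| = (0.9390,-0.3439); ey = (0.3439,0.9390)
P = B + -2.33·ex + 0.68·ey = (-2.7420,2.0555)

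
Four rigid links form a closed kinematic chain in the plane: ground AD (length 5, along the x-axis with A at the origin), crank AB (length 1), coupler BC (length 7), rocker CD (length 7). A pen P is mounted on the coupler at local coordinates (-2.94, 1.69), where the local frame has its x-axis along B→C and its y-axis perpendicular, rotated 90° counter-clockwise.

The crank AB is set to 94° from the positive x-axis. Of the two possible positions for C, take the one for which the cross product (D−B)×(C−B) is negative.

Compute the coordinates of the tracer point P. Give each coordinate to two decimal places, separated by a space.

A=(0,0), D=(5.00,0)
B = A + 1.00·(cos94°, sin94°) = (-0.0698, 0.9976)
|BD| = 5.1670
circle(B,7.00) ∩ circle(D,7.00): a=2.5835, h=6.5058
  candidates: C₊=(3.7212,6.8822) cross=33.615; C₋=(1.2091,-5.8846) cross=-33.615
  mode - wants cross < 0 → take C=(1.2091,-5.8846) (cross=-33.615)
ex = (C−B)/|BC| = (0.1827,-0.9832); ey = (0.9832,0.1827)
P = B + -2.94·ex + 1.69·ey = (1.0547,4.1968)

1.05 4.20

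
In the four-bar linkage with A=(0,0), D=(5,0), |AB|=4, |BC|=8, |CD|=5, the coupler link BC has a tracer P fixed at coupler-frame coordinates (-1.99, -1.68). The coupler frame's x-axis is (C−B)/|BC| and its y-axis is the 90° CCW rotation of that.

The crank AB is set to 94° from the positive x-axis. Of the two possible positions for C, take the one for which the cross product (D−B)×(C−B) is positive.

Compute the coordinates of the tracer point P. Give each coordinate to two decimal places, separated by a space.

A=(0,0), D=(5.00,0)
B = A + 4.00·(cos94°, sin94°) = (-0.2790, 3.9903)
|BD| = 6.6174
circle(B,8.00) ∩ circle(D,5.00): a=6.2555, h=4.9869
  candidates: C₊=(7.7183,4.1965) cross=33.000; C₋=(1.7042,-3.7600) cross=-33.000
  mode + wants cross > 0 → take C=(7.7183,4.1965) (cross=33.000)
ex = (C−B)/|BC| = (0.9997,0.0258); ey = (-0.0258,0.9997)
P = B + -1.99·ex + -1.68·ey = (-2.2250,2.2595)

-2.23 2.26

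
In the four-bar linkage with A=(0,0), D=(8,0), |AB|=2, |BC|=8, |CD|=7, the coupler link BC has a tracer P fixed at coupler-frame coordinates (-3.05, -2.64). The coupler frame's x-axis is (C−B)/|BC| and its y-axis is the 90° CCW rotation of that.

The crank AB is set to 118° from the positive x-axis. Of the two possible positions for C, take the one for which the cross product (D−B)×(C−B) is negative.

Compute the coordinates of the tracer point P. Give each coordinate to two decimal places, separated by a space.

-4.77 3.02

A=(0,0), D=(8.00,0)
B = A + 2.00·(cos118°, sin118°) = (-0.9389, 1.7659)
|BD| = 9.1117
circle(B,8.00) ∩ circle(D,7.00): a=5.3790, h=5.9217
  candidates: C₊=(5.4857,6.5329) cross=53.957; C₋=(3.1904,-5.0860) cross=-53.957
  mode - wants cross < 0 → take C=(3.1904,-5.0860) (cross=-53.957)
ex = (C−B)/|BC| = (0.5162,-0.8565); ey = (0.8565,0.5162)
P = B + -3.05·ex + -2.64·ey = (-4.7744,3.0155)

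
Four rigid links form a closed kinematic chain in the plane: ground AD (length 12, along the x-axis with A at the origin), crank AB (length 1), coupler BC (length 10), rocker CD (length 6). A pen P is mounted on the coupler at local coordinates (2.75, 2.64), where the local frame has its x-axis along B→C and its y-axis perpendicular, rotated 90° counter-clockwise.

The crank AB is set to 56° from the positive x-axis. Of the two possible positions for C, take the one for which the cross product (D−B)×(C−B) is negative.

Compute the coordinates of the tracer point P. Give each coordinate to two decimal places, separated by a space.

A=(0,0), D=(12.00,0)
B = A + 1.00·(cos56°, sin56°) = (0.5592, 0.8290)
|BD| = 11.4708
circle(B,10.00) ∩ circle(D,6.00): a=8.5251, h=5.2271
  candidates: C₊=(9.4398,5.4263) cross=59.959; C₋=(8.6842,-5.0006) cross=-59.959
  mode - wants cross < 0 → take C=(8.6842,-5.0006) (cross=-59.959)
ex = (C−B)/|BC| = (0.8125,-0.5830); ey = (0.5830,0.8125)
P = B + 2.75·ex + 2.64·ey = (4.3326,1.3709)

4.33 1.37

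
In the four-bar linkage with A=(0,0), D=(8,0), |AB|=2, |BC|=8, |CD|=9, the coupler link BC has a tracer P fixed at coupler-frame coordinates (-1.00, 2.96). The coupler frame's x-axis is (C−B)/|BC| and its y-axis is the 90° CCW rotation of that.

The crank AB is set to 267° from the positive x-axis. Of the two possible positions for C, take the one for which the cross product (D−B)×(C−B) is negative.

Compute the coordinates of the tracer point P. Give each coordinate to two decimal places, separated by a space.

1.65 0.58

A=(0,0), D=(8.00,0)
B = A + 2.00·(cos267°, sin267°) = (-0.1047, -1.9973)
|BD| = 8.3471
circle(B,8.00) ∩ circle(D,9.00): a=3.1553, h=7.3515
  candidates: C₊=(1.1999,5.8957) cross=61.364; C₋=(4.7180,-8.3802) cross=-61.364
  mode - wants cross < 0 → take C=(4.7180,-8.3802) (cross=-61.364)
ex = (C−B)/|BC| = (0.6028,-0.7979); ey = (0.7979,0.6028)
P = B + -1.00·ex + 2.96·ey = (1.6542,0.5850)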